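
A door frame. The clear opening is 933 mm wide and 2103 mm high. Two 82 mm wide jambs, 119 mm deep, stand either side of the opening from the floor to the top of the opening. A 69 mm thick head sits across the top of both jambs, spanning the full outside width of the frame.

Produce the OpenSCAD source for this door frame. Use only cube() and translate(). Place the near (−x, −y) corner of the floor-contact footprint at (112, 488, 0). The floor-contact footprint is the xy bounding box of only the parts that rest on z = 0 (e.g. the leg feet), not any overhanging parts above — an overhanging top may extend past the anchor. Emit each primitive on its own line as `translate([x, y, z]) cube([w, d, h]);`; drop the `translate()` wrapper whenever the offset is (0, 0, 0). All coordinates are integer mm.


translate([112, 488, 0]) cube([82, 119, 2103]);
translate([1127, 488, 0]) cube([82, 119, 2103]);
translate([112, 488, 2103]) cube([1097, 119, 69]);


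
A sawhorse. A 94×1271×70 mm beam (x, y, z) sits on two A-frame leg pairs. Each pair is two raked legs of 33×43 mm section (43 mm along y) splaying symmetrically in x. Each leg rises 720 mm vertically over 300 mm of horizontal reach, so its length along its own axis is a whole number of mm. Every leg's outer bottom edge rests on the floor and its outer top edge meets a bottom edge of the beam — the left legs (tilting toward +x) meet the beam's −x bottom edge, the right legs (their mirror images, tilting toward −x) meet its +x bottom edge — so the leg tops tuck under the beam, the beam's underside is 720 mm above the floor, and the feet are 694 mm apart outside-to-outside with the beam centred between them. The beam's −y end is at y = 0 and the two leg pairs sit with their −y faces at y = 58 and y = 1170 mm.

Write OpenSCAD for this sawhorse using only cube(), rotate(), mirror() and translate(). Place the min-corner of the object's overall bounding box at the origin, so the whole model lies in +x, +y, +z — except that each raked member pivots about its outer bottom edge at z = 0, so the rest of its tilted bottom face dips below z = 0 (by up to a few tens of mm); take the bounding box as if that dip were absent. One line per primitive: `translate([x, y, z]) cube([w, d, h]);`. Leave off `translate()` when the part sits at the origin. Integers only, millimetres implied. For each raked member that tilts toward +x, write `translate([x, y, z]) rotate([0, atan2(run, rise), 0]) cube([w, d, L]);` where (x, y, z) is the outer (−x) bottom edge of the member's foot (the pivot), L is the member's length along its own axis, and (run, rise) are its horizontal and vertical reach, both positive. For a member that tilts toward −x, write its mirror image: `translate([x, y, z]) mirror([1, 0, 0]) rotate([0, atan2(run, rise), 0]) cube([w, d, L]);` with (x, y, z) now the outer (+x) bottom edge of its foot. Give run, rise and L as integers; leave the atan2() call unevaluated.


translate([300, 0, 720]) cube([94, 1271, 70]);
translate([0, 58, 0]) rotate([0, atan2(300, 720), 0]) cube([33, 43, 780]);
translate([694, 58, 0]) mirror([1, 0, 0]) rotate([0, atan2(300, 720), 0]) cube([33, 43, 780]);
translate([0, 1170, 0]) rotate([0, atan2(300, 720), 0]) cube([33, 43, 780]);
translate([694, 1170, 0]) mirror([1, 0, 0]) rotate([0, atan2(300, 720), 0]) cube([33, 43, 780]);


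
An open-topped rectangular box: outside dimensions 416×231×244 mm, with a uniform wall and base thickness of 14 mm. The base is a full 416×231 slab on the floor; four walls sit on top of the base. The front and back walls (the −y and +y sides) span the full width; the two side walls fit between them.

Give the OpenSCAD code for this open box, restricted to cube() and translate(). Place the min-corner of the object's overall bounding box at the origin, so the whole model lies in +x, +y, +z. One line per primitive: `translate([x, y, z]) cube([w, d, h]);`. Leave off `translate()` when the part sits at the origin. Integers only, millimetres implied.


cube([416, 231, 14]);
translate([0, 0, 14]) cube([416, 14, 230]);
translate([0, 217, 14]) cube([416, 14, 230]);
translate([0, 14, 14]) cube([14, 203, 230]);
translate([402, 14, 14]) cube([14, 203, 230]);


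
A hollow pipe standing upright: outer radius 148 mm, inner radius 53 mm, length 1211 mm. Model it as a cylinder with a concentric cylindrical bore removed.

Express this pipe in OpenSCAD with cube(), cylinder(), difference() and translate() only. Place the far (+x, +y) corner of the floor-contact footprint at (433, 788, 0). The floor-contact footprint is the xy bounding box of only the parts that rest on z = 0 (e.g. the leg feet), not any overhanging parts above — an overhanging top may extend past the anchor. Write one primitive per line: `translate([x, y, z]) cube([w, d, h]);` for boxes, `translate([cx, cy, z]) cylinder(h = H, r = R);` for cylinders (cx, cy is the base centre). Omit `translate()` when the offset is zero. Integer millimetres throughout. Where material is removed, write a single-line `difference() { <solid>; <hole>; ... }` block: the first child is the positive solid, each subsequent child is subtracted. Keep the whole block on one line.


difference() { translate([285, 640, 0]) cylinder(h = 1211, r = 148); translate([285, 640, 0]) cylinder(h = 1211, r = 53); }


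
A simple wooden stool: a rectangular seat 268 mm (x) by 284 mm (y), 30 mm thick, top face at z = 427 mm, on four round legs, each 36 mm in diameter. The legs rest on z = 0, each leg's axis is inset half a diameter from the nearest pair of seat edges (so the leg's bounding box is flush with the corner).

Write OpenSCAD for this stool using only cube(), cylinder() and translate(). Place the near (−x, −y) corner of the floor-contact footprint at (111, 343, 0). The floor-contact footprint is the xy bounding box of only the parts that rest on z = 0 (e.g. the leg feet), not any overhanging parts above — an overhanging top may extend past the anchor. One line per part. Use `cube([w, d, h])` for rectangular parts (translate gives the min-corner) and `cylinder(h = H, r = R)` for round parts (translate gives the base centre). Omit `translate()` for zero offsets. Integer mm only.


translate([111, 343, 397]) cube([268, 284, 30]);
translate([129, 361, 0]) cylinder(h = 397, r = 18);
translate([361, 361, 0]) cylinder(h = 397, r = 18);
translate([129, 609, 0]) cylinder(h = 397, r = 18);
translate([361, 609, 0]) cylinder(h = 397, r = 18);


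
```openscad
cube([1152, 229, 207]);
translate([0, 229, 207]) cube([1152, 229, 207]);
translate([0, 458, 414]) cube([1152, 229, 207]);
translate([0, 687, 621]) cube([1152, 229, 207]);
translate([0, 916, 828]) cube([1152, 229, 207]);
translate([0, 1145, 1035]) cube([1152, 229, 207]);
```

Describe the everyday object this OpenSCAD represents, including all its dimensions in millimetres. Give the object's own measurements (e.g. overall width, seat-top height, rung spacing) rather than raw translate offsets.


A straight staircase of 6 solid steps. Each step is 1152 mm wide (x), 229 mm deep (y, the going) and 207 mm tall (the rise). The first step rests on the floor; each subsequent step sits one going further in +y and one rise higher in +z, directly behind and above the previous step with no overlap.


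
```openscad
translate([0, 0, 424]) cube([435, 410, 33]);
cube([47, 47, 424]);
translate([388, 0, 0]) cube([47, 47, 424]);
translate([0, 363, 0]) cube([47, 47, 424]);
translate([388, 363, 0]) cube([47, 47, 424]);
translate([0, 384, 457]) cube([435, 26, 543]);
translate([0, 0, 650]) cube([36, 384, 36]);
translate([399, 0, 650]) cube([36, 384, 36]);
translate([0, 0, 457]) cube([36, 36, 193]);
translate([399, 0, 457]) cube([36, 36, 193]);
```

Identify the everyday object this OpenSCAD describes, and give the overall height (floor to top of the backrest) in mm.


A chair. The overall height is 1000 mm.

A slab on four corner posts with a tall panel at the back — a chair. The seat slab sits at z = 424 with thickness 33, and the 543 mm backrest starts at the seat top, so the overall height is 424 + 33 + 543 = 1000 mm.


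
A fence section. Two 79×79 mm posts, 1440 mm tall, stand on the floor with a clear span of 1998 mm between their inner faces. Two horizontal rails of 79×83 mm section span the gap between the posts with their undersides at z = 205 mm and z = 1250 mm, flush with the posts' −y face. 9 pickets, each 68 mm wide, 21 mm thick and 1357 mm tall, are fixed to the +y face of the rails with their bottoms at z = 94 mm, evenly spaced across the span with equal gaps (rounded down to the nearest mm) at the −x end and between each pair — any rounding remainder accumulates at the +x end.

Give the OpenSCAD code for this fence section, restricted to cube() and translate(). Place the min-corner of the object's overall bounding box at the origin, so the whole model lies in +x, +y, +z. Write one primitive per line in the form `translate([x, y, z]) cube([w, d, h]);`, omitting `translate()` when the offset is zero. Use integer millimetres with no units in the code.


cube([79, 79, 1440]);
translate([2077, 0, 0]) cube([79, 79, 1440]);
translate([79, 0, 205]) cube([1998, 79, 83]);
translate([79, 0, 1250]) cube([1998, 79, 83]);
translate([217, 79, 94]) cube([68, 21, 1357]);
translate([423, 79, 94]) cube([68, 21, 1357]);
translate([629, 79, 94]) cube([68, 21, 1357]);
translate([835, 79, 94]) cube([68, 21, 1357]);
translate([1041, 79, 94]) cube([68, 21, 1357]);
translate([1247, 79, 94]) cube([68, 21, 1357]);
translate([1453, 79, 94]) cube([68, 21, 1357]);
translate([1659, 79, 94]) cube([68, 21, 1357]);
translate([1865, 79, 94]) cube([68, 21, 1357]);


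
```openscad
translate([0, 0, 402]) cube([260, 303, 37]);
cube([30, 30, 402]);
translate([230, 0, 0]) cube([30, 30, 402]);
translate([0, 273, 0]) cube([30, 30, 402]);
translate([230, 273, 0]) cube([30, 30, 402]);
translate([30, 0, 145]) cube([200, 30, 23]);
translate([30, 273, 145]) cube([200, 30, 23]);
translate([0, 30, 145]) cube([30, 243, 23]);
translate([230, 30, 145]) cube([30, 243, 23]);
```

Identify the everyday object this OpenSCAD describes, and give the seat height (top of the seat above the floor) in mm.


A stool. The seat height is 439 mm.

A 260×303×37 slab at z = 402 on four corner posts — a stool. The seat top is 402 + 37 = 439 mm.


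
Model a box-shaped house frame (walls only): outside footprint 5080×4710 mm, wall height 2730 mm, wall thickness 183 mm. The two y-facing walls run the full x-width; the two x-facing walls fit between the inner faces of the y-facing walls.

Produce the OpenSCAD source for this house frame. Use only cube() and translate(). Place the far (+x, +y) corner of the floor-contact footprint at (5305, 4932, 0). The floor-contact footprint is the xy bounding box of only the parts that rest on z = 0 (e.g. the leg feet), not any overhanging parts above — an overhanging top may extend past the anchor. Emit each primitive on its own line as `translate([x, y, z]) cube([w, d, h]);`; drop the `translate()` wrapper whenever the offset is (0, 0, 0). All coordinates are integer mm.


translate([225, 222, 0]) cube([5080, 183, 2730]);
translate([225, 4749, 0]) cube([5080, 183, 2730]);
translate([225, 405, 0]) cube([183, 4344, 2730]);
translate([5122, 405, 0]) cube([183, 4344, 2730]);


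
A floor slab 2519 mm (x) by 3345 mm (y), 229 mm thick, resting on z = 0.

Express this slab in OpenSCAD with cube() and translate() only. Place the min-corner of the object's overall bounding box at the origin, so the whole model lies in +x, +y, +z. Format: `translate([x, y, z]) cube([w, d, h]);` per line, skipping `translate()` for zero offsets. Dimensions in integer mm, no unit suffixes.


cube([2519, 3345, 229]);


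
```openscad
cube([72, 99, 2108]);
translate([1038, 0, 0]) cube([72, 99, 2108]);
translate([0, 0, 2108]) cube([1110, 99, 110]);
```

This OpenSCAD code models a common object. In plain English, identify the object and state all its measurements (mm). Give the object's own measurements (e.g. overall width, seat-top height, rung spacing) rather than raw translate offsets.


A door frame. The clear opening is 966 mm wide and 2108 mm high. Two 72 mm wide jambs, 99 mm deep, stand either side of the opening from the floor to the top of the opening. A 110 mm thick head sits across the top of both jambs, spanning the full outside width of the frame.


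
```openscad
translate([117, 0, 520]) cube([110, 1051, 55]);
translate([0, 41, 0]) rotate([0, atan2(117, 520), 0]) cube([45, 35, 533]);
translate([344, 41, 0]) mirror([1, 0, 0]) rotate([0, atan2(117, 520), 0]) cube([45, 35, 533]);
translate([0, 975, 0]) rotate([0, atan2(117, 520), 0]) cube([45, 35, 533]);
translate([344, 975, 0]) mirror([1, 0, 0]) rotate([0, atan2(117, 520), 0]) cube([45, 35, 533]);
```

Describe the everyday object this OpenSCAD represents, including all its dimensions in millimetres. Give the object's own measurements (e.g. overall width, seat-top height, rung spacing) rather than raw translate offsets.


A sawhorse. A 110×1051×55 mm beam (x, y, z) sits on two A-frame leg pairs. Each pair is two raked legs of 45×35 mm section (35 mm along y) splaying symmetrically in x. Each leg rises 520 mm vertically over 117 mm of horizontal reach and is 533 mm long along its own axis. Every leg's outer bottom edge rests on the floor and its outer top edge meets a bottom edge of the beam — the left legs (tilting toward +x) meet the beam's −x bottom edge, the right legs (their mirror images, tilting toward −x) meet its +x bottom edge — so the leg tops tuck under the beam, the beam's underside is 520 mm above the floor, and the feet are 344 mm apart outside-to-outside with the beam centred between them. The two leg pairs are set in 41 mm from either end of the beam.


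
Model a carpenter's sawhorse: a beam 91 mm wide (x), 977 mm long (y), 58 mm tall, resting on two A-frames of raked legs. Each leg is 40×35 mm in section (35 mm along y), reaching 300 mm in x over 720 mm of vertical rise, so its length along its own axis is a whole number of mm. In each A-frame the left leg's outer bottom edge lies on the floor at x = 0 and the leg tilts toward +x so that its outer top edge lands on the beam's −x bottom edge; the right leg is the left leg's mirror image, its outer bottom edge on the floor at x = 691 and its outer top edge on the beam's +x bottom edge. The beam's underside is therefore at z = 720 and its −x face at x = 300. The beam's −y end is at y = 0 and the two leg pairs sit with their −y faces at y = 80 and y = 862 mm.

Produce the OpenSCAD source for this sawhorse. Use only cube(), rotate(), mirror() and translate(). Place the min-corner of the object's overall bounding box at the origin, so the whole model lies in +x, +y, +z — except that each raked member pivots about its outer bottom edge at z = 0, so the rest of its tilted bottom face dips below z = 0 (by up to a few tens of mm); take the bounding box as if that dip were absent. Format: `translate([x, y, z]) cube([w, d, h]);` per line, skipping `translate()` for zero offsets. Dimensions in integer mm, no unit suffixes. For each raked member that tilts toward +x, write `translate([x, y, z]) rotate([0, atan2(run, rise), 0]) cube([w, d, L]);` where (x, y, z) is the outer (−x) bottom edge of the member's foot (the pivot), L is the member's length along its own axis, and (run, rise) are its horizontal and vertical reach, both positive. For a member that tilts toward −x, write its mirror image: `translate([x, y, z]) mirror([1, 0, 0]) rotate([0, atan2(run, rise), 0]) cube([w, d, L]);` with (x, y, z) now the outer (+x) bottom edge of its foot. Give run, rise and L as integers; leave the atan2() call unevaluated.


translate([300, 0, 720]) cube([91, 977, 58]);
translate([0, 80, 0]) rotate([0, atan2(300, 720), 0]) cube([40, 35, 780]);
translate([691, 80, 0]) mirror([1, 0, 0]) rotate([0, atan2(300, 720), 0]) cube([40, 35, 780]);
translate([0, 862, 0]) rotate([0, atan2(300, 720), 0]) cube([40, 35, 780]);
translate([691, 862, 0]) mirror([1, 0, 0]) rotate([0, atan2(300, 720), 0]) cube([40, 35, 780]);


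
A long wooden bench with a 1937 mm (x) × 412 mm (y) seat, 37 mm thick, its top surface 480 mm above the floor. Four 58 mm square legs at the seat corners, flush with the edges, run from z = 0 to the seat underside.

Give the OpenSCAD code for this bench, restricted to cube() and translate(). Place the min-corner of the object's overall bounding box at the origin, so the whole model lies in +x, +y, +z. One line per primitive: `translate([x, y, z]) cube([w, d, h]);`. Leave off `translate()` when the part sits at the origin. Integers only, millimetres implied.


translate([0, 0, 443]) cube([1937, 412, 37]);
cube([58, 58, 443]);
translate([0, 354, 0]) cube([58, 58, 443]);
translate([1879, 0, 0]) cube([58, 58, 443]);
translate([1879, 354, 0]) cube([58, 58, 443]);


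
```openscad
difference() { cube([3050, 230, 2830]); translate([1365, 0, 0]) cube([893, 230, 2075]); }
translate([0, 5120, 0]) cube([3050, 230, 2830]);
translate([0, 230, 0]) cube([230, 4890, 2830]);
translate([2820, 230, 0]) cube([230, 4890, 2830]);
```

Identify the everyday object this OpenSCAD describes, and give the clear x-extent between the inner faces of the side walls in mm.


A single room. The interior width is 2590 mm.

Four walls enclosing a rectangle with a door in the front wall — a room. Outside width 3050 minus two 230 mm walls gives 2590 mm.


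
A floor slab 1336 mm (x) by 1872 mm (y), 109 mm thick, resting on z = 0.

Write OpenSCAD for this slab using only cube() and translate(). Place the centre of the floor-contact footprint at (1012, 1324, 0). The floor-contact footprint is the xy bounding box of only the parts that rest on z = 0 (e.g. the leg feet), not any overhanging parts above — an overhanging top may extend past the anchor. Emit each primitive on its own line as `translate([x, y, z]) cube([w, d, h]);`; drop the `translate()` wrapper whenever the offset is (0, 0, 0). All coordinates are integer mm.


translate([344, 388, 0]) cube([1336, 1872, 109]);


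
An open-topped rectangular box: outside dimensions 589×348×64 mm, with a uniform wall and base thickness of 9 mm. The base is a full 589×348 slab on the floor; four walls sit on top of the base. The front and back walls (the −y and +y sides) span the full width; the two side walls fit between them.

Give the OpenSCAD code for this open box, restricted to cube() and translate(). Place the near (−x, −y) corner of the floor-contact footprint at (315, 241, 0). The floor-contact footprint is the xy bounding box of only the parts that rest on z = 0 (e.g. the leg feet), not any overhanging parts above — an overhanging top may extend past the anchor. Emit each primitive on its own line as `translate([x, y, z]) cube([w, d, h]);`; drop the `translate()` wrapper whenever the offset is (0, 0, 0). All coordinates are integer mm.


translate([315, 241, 0]) cube([589, 348, 9]);
translate([315, 241, 9]) cube([589, 9, 55]);
translate([315, 580, 9]) cube([589, 9, 55]);
translate([315, 250, 9]) cube([9, 330, 55]);
translate([895, 250, 9]) cube([9, 330, 55]);


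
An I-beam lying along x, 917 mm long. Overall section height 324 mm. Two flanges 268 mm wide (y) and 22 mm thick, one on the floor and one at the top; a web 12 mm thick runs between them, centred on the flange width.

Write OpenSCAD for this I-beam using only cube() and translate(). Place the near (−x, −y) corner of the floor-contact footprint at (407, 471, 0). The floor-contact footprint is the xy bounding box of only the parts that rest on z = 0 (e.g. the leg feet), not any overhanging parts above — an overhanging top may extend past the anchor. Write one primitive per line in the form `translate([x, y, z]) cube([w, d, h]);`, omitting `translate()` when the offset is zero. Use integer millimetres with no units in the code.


translate([407, 471, 0]) cube([917, 268, 22]);
translate([407, 599, 22]) cube([917, 12, 280]);
translate([407, 471, 302]) cube([917, 268, 22]);


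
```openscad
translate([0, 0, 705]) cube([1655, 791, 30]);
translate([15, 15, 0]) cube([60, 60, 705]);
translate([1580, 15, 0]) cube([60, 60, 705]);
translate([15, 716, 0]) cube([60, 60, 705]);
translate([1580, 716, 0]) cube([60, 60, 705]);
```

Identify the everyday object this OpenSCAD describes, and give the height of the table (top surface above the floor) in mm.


A table. The table height is 735 mm.

A 1655×791×30 slab sits at z = 705 on four 60 mm square posts — a table. The top surface is at 705 + 30 = 735 mm.


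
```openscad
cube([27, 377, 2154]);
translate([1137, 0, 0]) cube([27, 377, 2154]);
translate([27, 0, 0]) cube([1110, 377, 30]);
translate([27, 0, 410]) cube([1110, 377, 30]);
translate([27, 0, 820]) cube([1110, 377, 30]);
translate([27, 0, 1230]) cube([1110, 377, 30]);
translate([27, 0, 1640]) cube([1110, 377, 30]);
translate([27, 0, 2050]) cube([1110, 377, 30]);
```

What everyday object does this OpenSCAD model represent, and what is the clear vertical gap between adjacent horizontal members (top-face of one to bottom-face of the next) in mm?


A bookshelf. The clear shelf gap is 380 mm.

Two tall side panels with 6 horizontal boards between them — a bookshelf. The first two shelf undersides are at z = 0 and z = 410; with shelf thickness 30, the clear gap is 410 − 0 − 30 = 380 mm.


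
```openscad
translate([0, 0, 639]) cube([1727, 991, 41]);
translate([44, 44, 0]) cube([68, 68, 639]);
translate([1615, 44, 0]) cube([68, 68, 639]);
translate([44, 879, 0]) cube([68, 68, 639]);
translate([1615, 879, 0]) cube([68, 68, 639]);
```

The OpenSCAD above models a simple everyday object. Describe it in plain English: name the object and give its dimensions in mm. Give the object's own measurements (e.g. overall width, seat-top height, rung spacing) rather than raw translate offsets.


A rectangular dining table. The top is 1727×991×41 mm with its upper surface at z = 680 mm. It stands on four 68×68 mm square legs, each inset 44 mm from the nearest pair of top edges, running from the floor to the underside of the top.


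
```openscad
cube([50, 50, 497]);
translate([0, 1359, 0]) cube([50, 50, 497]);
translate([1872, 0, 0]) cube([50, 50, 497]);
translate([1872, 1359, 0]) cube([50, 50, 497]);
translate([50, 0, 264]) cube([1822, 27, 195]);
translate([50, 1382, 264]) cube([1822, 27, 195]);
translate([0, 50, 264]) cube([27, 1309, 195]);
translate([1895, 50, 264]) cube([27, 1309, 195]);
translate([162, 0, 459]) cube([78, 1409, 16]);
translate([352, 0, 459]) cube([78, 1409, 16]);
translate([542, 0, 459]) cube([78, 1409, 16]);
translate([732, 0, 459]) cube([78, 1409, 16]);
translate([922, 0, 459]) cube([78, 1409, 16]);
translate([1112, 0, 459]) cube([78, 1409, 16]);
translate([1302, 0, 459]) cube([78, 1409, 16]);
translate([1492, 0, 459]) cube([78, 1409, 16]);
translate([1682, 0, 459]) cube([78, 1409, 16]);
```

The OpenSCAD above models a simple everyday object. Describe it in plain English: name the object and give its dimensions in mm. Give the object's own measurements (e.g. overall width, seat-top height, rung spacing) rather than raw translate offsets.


A bed frame 1922 mm long (x) by 1409 mm wide (y). Four 50×50 mm corner posts, 497 mm tall, at the corners of the footprint. Four rails of 27 mm thickness and 195 mm height run between adjacent posts with their undersides at z = 264 mm, their outer faces flush with the outside of the frame (the two x-running rails run between the posts' inner faces; the two y-running rails run between the posts' inner faces). 9 slats, each 78 mm wide (x) and 16 mm thick, lie across the top of the two x-running rails, running the full 1409 mm width of the frame in y; along x they sit between the end posts with a 112 mm gap after the −x posts and between neighbouring slats and before the +x posts.


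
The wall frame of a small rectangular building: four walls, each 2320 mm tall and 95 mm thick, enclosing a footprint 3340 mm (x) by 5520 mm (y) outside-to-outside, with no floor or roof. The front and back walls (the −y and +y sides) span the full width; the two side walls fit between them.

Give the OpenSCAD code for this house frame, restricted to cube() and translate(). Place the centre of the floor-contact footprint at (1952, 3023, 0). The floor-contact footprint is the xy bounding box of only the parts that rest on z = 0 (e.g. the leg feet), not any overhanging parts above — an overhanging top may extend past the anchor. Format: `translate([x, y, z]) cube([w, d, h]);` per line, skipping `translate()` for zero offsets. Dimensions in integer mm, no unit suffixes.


translate([282, 263, 0]) cube([3340, 95, 2320]);
translate([282, 5688, 0]) cube([3340, 95, 2320]);
translate([282, 358, 0]) cube([95, 5330, 2320]);
translate([3527, 358, 0]) cube([95, 5330, 2320]);


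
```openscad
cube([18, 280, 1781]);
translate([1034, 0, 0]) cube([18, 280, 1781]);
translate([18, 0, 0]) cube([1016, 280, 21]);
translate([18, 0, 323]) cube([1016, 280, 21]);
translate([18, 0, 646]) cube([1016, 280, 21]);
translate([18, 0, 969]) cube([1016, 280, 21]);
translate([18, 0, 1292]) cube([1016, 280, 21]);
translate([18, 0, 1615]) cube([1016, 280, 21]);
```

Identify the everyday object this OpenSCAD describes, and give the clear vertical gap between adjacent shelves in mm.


A bookshelf. The clear shelf gap is 302 mm.

Two tall side panels with 6 horizontal boards between them — a bookshelf. The first two shelf undersides are at z = 0 and z = 323; with shelf thickness 21, the clear gap is 323 − 0 − 21 = 302 mm.


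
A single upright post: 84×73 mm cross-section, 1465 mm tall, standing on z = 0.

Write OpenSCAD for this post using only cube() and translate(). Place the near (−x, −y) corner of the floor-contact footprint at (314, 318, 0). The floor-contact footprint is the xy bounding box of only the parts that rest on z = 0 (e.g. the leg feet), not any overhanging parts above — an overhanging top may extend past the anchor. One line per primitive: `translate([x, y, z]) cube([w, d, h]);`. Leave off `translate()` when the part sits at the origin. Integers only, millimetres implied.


translate([314, 318, 0]) cube([84, 73, 1465]);


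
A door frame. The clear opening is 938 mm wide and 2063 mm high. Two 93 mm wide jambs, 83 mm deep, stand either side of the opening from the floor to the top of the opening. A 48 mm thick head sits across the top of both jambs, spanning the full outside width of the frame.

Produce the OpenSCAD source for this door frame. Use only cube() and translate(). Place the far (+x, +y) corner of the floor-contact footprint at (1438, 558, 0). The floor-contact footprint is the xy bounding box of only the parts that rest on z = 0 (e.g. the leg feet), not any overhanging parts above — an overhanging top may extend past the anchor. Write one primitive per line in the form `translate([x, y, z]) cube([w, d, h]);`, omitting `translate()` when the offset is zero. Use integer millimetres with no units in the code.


translate([314, 475, 0]) cube([93, 83, 2063]);
translate([1345, 475, 0]) cube([93, 83, 2063]);
translate([314, 475, 2063]) cube([1124, 83, 48]);


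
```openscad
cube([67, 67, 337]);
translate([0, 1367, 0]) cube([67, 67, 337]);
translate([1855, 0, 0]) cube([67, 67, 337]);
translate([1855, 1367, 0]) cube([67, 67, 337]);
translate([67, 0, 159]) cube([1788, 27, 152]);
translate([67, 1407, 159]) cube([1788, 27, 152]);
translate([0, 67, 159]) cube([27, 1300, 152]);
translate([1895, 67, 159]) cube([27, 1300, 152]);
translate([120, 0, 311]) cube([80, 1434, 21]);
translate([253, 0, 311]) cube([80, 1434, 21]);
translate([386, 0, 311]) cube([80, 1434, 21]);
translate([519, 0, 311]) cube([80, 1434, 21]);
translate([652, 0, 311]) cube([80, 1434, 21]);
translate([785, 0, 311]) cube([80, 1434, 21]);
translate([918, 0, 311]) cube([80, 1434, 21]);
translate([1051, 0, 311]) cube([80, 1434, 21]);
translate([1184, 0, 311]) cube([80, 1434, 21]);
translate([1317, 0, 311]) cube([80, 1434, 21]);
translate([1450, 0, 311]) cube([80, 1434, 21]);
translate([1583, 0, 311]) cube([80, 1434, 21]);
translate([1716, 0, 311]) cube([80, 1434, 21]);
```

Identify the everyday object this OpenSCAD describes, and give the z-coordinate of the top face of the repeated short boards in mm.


A bed frame. The slat-top height is 332 mm.

Four posts, four rails, and a row of slats — a bed frame. Slats sit on the rails at z = 159 + 152 = 311; with slat thickness 21, the top is 332 mm.


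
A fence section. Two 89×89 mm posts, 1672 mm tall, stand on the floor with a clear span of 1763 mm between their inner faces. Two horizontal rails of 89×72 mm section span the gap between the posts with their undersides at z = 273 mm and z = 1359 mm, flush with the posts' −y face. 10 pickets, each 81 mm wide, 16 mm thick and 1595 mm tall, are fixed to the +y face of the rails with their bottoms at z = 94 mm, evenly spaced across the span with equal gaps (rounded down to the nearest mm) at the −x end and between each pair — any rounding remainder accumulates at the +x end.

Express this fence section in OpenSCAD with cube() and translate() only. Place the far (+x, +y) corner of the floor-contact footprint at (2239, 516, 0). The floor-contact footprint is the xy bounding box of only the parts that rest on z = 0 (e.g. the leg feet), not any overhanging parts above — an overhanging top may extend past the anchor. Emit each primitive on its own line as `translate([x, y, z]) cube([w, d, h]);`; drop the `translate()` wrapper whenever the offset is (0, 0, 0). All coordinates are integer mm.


translate([298, 427, 0]) cube([89, 89, 1672]);
translate([2150, 427, 0]) cube([89, 89, 1672]);
translate([387, 427, 273]) cube([1763, 89, 72]);
translate([387, 427, 1359]) cube([1763, 89, 72]);
translate([473, 516, 94]) cube([81, 16, 1595]);
translate([640, 516, 94]) cube([81, 16, 1595]);
translate([807, 516, 94]) cube([81, 16, 1595]);
translate([974, 516, 94]) cube([81, 16, 1595]);
translate([1141, 516, 94]) cube([81, 16, 1595]);
translate([1308, 516, 94]) cube([81, 16, 1595]);
translate([1475, 516, 94]) cube([81, 16, 1595]);
translate([1642, 516, 94]) cube([81, 16, 1595]);
translate([1809, 516, 94]) cube([81, 16, 1595]);
translate([1976, 516, 94]) cube([81, 16, 1595]);


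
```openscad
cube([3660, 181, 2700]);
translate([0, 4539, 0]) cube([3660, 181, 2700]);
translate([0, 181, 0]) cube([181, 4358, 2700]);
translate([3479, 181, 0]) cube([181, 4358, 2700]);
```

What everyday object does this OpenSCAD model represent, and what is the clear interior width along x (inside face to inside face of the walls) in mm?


A house (or room) frame. The interior width is 3298 mm.

Four 2700 mm walls enclosing a rectangle with no floor or roof — a room or house frame. Outside width is 3660 mm and wall thickness is 181 mm, so the interior width is 3660 − 2 × 181 = 3298 mm.


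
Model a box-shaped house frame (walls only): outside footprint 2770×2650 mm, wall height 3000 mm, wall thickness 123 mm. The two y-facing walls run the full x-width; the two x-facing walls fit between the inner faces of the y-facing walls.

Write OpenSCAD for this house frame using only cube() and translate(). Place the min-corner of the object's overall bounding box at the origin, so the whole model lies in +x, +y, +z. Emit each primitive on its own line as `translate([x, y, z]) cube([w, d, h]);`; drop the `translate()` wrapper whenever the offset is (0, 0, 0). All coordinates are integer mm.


cube([2770, 123, 3000]);
translate([0, 2527, 0]) cube([2770, 123, 3000]);
translate([0, 123, 0]) cube([123, 2404, 3000]);
translate([2647, 123, 0]) cube([123, 2404, 3000]);


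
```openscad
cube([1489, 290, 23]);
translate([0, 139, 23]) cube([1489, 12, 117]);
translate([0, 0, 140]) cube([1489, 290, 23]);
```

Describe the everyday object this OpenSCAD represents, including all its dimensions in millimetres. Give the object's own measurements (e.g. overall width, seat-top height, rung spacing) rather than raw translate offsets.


An I-beam lying along x, 1489 mm long. Overall section height 163 mm. Two flanges 290 mm wide (y) and 23 mm thick, one on the floor and one at the top; a web 12 mm thick runs between them, centred on the flange width.


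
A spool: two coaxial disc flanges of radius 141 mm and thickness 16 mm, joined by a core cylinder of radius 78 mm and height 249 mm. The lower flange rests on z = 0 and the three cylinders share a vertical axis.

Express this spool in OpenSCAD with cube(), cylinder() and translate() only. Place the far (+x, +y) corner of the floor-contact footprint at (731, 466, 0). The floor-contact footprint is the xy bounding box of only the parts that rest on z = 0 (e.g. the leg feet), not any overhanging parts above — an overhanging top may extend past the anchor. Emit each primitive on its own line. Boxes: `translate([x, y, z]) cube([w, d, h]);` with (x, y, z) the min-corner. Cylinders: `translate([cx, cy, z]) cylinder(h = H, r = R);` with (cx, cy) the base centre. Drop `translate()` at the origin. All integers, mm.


translate([590, 325, 0]) cylinder(h = 16, r = 141);
translate([590, 325, 16]) cylinder(h = 249, r = 78);
translate([590, 325, 265]) cylinder(h = 16, r = 141);


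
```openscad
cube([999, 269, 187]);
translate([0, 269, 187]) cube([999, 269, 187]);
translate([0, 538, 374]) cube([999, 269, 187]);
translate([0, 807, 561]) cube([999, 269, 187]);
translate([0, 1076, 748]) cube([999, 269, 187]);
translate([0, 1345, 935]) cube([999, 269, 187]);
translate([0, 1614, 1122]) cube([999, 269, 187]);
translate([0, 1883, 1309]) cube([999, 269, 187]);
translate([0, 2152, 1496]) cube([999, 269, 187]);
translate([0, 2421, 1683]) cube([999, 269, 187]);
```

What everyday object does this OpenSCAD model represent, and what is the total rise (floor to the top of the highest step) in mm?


A staircase. The total rise is 1870 mm.

10 identical blocks, each offset up and back from the previous — a staircase. Each step is 187 mm tall and there are 10 of them, so the total rise is 10 × 187 = 1870 mm.


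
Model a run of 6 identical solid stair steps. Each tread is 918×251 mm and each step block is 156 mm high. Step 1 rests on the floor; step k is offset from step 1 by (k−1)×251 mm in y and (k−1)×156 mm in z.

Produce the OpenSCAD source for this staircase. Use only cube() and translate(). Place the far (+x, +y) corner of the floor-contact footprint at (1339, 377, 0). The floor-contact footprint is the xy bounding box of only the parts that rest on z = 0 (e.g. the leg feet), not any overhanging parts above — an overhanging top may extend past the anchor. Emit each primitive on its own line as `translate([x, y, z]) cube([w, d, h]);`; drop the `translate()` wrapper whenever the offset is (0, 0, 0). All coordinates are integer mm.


translate([421, 126, 0]) cube([918, 251, 156]);
translate([421, 377, 156]) cube([918, 251, 156]);
translate([421, 628, 312]) cube([918, 251, 156]);
translate([421, 879, 468]) cube([918, 251, 156]);
translate([421, 1130, 624]) cube([918, 251, 156]);
translate([421, 1381, 780]) cube([918, 251, 156]);


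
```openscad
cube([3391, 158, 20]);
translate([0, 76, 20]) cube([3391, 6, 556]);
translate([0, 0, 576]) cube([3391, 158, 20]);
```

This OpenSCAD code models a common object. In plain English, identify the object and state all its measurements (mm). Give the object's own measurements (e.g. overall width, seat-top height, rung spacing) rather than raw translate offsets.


An I-beam lying along x, 3391 mm long. Overall section height 596 mm. Two flanges 158 mm wide (y) and 20 mm thick, one on the floor and one at the top; a web 6 mm thick runs between them, centred on the flange width.


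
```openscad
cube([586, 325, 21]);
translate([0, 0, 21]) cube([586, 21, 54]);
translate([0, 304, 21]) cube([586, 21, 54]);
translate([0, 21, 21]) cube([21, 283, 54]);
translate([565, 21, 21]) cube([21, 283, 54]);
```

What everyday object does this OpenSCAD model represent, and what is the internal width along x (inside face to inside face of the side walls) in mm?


An open box. The internal width is 544 mm.

A 586×325 base slab with four walls standing on it — an open box. The base is 586 mm wide and the walls are 21 mm thick, so the internal width is 586 − 2 × 21 = 544 mm.


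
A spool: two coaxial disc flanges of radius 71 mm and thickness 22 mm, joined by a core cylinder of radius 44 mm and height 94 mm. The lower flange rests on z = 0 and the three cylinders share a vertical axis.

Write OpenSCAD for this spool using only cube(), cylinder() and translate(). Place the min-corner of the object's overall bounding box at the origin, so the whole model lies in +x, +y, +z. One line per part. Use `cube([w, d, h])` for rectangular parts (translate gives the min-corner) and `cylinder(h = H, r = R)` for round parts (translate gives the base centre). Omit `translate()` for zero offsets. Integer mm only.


translate([71, 71, 0]) cylinder(h = 22, r = 71);
translate([71, 71, 22]) cylinder(h = 94, r = 44);
translate([71, 71, 116]) cylinder(h = 22, r = 71);


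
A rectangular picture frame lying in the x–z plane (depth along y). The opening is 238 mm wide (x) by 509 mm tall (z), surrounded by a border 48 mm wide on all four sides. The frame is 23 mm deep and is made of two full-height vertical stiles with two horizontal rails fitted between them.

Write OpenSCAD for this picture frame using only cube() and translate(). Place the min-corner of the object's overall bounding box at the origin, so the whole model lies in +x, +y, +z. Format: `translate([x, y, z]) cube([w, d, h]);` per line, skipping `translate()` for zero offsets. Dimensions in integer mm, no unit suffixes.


cube([48, 23, 605]);
translate([286, 0, 0]) cube([48, 23, 605]);
translate([48, 0, 0]) cube([238, 23, 48]);
translate([48, 0, 557]) cube([238, 23, 48]);


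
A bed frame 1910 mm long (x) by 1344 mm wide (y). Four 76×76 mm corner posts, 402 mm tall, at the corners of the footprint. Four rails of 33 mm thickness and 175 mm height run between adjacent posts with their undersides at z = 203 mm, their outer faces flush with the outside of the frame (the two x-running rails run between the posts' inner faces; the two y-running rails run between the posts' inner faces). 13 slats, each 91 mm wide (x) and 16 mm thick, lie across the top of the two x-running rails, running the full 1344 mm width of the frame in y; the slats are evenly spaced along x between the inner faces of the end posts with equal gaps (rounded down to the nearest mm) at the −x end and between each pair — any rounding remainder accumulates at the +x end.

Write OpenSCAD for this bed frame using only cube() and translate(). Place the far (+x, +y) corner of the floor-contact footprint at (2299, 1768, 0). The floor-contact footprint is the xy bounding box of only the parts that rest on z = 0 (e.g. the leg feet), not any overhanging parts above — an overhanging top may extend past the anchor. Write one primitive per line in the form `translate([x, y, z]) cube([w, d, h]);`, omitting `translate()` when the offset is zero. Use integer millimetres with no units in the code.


// slat z = rail_z + rail_h = 203 + 175 = 378
// slat gap = ⌊(1758 − 13·91) / 14⌋ = 41
translate([389, 424, 0]) cube([76, 76, 402]);
translate([389, 1692, 0]) cube([76, 76, 402]);
translate([2223, 424, 0]) cube([76, 76, 402]);
translate([2223, 1692, 0]) cube([76, 76, 402]);
translate([465, 424, 203]) cube([1758, 33, 175]);
translate([465, 1735, 203]) cube([1758, 33, 175]);
translate([389, 500, 203]) cube([33, 1192, 175]);
translate([2266, 500, 203]) cube([33, 1192, 175]);
translate([506, 424, 378]) cube([91, 1344, 16]);
translate([638, 424, 378]) cube([91, 1344, 16]);
translate([770, 424, 378]) cube([91, 1344, 16]);
translate([902, 424, 378]) cube([91, 1344, 16]);
translate([1034, 424, 378]) cube([91, 1344, 16]);
translate([1166, 424, 378]) cube([91, 1344, 16]);
translate([1298, 424, 378]) cube([91, 1344, 16]);
translate([1430, 424, 378]) cube([91, 1344, 16]);
translate([1562, 424, 378]) cube([91, 1344, 16]);
translate([1694, 424, 378]) cube([91, 1344, 16]);
translate([1826, 424, 378]) cube([91, 1344, 16]);
translate([1958, 424, 378]) cube([91, 1344, 16]);
translate([2090, 424, 378]) cube([91, 1344, 16]);


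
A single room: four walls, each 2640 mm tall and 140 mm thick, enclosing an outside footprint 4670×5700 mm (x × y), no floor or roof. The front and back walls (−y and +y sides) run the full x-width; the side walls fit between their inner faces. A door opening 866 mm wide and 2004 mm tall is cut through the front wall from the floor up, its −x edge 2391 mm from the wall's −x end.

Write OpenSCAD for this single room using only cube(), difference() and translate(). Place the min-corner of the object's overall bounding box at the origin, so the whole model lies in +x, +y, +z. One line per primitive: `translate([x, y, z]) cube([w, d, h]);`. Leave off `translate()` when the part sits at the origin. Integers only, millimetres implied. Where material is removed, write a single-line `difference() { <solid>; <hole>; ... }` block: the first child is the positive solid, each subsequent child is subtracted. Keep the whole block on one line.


difference() { cube([4670, 140, 2640]); translate([2391, 0, 0]) cube([866, 140, 2004]); }
translate([0, 5560, 0]) cube([4670, 140, 2640]);
translate([0, 140, 0]) cube([140, 5420, 2640]);
translate([4530, 140, 0]) cube([140, 5420, 2640]);
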